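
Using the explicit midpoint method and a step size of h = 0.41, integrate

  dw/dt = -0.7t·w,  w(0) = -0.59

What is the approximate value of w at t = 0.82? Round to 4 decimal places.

Midpoint: k1 = f(t_n, w_n); k2 = f(t_n + h/2, w_n + (h/2)·k1); w_{n+1} = w_n + h·k2.
t=0.000000, w=-0.590000:
  k1 = f(0.000000, -0.590000) = 0.000000
  k2 = f(0.205000, -0.590000) = 0.084665
  w ← -0.590000 + 0.41·0.084665 = -0.555287
t=0.410000, w=-0.555287:
  k1 = f(0.410000, -0.555287) = 0.159367
  k2 = f(0.615000, -0.522617) = 0.224987
  w ← -0.555287 + 0.41·0.224987 = -0.463043
w(0.82) ≈ -0.4630

-0.4630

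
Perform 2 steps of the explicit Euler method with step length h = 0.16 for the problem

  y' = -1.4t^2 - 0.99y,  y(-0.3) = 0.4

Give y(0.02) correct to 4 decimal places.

0.2620

Euler: y_{n+1} = y_n + h·f(t_n, y_n).
t=-0.300000, y=0.400000: f=-0.522000 → y ← 0.400000 + 0.16·(-0.522000) = 0.316480
t=-0.140000, y=0.316480: f=-0.340755 → y ← 0.316480 + 0.16·(-0.340755) = 0.261959
y(0.02) ≈ 0.2620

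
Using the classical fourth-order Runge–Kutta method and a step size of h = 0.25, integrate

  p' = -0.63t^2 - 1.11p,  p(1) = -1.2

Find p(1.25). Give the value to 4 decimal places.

RK4: k1 = f(t_n, p_n); k2 = f(t_n + h/2, p_n + (h/2)·k1); k3 = f(t_n + h/2, p_n + (h/2)·k2); k4 = f(t_n + h, p_n + h·k3); p_{n+1} = p_n + (h/6)·(k1 + 2k2 + 2k3 + k4).
t=1.000000, p=-1.200000:
  k1 = f(1.000000, -1.200000) = 0.702000
  k2 = f(1.125000, -1.112250) = 0.437254
  k3 = f(1.125000, -1.145343) = 0.473987
  k4 = f(1.250000, -1.081503) = 0.216094
  p ← -1.200000 + (0.25/6)·(k1 + 2k2 + 2k3 + k4) = -1.085809
p(1.25) ≈ -1.0858

-1.0858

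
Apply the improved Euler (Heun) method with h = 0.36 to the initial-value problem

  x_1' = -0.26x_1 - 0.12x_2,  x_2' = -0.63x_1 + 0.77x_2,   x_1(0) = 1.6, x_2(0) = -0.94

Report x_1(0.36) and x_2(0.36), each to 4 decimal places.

Heun on (x_1,x_2): k1 = f(t_n, state_n); k2 = f(t_n + h, state_n + h·k1); state_{n+1} = state_n + (h/2)·(k1 + k2).
0.000000: (1.600000, -0.940000)
  k1 = (-0.303200, -1.731800)
  predictor → (1.490848, -1.563448)
  k2 = (-0.200007, -2.143089)
  → (1.509423, -1.637480)
(x_1(0.36), x_2(0.36)) ≈ (1.5094, -1.6375)

1.5094, -1.6375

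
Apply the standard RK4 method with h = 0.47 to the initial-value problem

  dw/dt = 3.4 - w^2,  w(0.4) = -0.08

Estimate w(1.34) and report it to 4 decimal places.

RK4: k1 = f(t_n, w_n); k2 = f(t_n + h/2, w_n + (h/2)·k1); k3 = f(t_n + h/2, w_n + (h/2)·k2); k4 = f(t_n + h, w_n + h·k3); w_{n+1} = w_n + (h/6)·(k1 + 2k2 + 2k3 + k4).
t=0.400000, w=-0.080000:
  k1 = f(0.400000, -0.080000) = 3.393600
  k2 = f(0.635000, 0.717496) = 2.885199
  k3 = f(0.635000, 0.598022) = 3.042370
  k4 = f(0.870000, 1.349914) = 1.577733
  w ← -0.080000 + (0.47/6)·(k1 + 2k2 + 2k3 + k4) = 1.238074
t=0.870000, w=1.238074:
  k1 = f(0.870000, 1.238074) = 1.867174
  k2 = f(1.105000, 1.676859) = 0.588142
  k3 = f(1.105000, 1.376287) = 1.505834
  k4 = f(1.340000, 1.945816) = -0.386198
  w ← 1.238074 + (0.47/6)·(k1 + 2k2 + 2k3 + k4) = 1.682140
w(1.34) ≈ 1.6821

1.6821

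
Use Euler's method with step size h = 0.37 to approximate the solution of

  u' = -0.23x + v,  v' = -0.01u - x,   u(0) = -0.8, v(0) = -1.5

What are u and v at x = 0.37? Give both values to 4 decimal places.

Euler on (u,v): u_{n+1} = u_n + h·u', v_{n+1} = v_n + h·v'.
0.000000: (-0.800000, -1.500000); f=(-1.500000, 0.008000) → (-1.355000, -1.497040)
(u(0.37), v(0.37)) ≈ (-1.3550, -1.4970)

-1.3550, -1.4970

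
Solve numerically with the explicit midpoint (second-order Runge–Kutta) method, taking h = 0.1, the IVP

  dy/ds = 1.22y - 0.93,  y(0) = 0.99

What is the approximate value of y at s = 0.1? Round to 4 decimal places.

Midpoint: k1 = f(s_n, y_n); k2 = f(s_n + h/2, y_n + (h/2)·k1); y_{n+1} = y_n + h·k2.
s=0.000000, y=0.990000:
  k1 = f(0.000000, 0.990000) = 0.277800
  k2 = f(0.050000, 1.003890) = 0.294746
  y ← 0.990000 + 0.1·0.294746 = 1.019475
y(0.1) ≈ 1.0195

1.0195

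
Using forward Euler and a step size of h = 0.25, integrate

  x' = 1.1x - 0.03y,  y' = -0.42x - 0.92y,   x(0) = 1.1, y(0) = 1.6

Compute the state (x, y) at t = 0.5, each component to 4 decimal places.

Euler on (x,y): x_{n+1} = x_n + h·x', y_{n+1} = y_n + h·y'.
0.000000: (1.100000, 1.600000); f=(1.162000, -1.934000) → (1.390500, 1.116500)
0.250000: (1.390500, 1.116500); f=(1.496055, -1.611190) → (1.764514, 0.713703)
(x(0.5), y(0.5)) ≈ (1.7645, 0.7137)

1.7645, 0.7137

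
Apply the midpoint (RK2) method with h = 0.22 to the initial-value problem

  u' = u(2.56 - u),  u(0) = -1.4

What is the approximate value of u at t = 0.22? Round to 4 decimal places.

-3.4206

Midpoint: k1 = f(t_n, u_n); k2 = f(t_n + h/2, u_n + (h/2)·k1); u_{n+1} = u_n + h·k2.
t=0.000000, u=-1.400000:
  k1 = f(0.000000, -1.400000) = -5.544000
  k2 = f(0.110000, -2.009840) = -9.184647
  u ← -1.400000 + 0.22·(-9.184647) = -3.420622
u(0.22) ≈ -3.4206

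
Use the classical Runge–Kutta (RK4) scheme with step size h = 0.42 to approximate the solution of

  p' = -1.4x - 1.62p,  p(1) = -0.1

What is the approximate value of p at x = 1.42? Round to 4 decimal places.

-0.5766

RK4: k1 = f(x_n, p_n); k2 = f(x_n + h/2, p_n + (h/2)·k1); k3 = f(x_n + h/2, p_n + (h/2)·k2); k4 = f(x_n + h, p_n + h·k3); p_{n+1} = p_n + (h/6)·(k1 + 2k2 + 2k3 + k4).
x=1.000000, p=-0.100000:
  k1 = f(1.000000, -0.100000) = -1.238000
  k2 = f(1.210000, -0.359980) = -1.110832
  k3 = f(1.210000, -0.333275) = -1.154095
  k4 = f(1.420000, -0.584720) = -1.040754
  p ← -0.100000 + (0.42/6)·(k1 + 2k2 + 2k3 + k4) = -0.576603
p(1.42) ≈ -0.5766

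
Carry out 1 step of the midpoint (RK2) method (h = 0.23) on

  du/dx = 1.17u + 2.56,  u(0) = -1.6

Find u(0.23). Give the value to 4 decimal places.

-1.4205

Midpoint: k1 = f(x_n, u_n); k2 = f(x_n + h/2, u_n + (h/2)·k1); u_{n+1} = u_n + h·k2.
x=0.000000, u=-1.600000:
  k1 = f(0.000000, -1.600000) = 0.688000
  k2 = f(0.115000, -1.520880) = 0.780570
  u ← -1.600000 + 0.23·0.780570 = -1.420469
u(0.23) ≈ -1.4205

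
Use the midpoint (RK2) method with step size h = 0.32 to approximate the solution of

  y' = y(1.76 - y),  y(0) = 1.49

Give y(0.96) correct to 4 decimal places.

1.6982

Midpoint: k1 = f(t_n, y_n); k2 = f(t_n + h/2, y_n + (h/2)·k1); y_{n+1} = y_n + h·k2.
t=0.000000, y=1.490000:
  k1 = f(0.000000, 1.490000) = 0.402300
  k2 = f(0.160000, 1.554368) = 0.319628
  y ← 1.490000 + 0.32·0.319628 = 1.592281
t=0.320000, y=1.592281:
  k1 = f(0.320000, 1.592281) = 0.267056
  k2 = f(0.480000, 1.635010) = 0.204360
  y ← 1.592281 + 0.32·0.204360 = 1.657676
t=0.640000, y=1.657676:
  k1 = f(0.640000, 1.657676) = 0.169620
  k2 = f(0.800000, 1.684815) = 0.126672
  y ← 1.657676 + 0.32·0.126672 = 1.698211
y(0.96) ≈ 1.6982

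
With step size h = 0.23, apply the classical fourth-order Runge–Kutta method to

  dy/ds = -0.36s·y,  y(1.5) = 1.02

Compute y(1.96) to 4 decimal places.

0.7659

RK4: k1 = f(s_n, y_n); k2 = f(s_n + h/2, y_n + (h/2)·k1); k3 = f(s_n + h/2, y_n + (h/2)·k2); k4 = f(s_n + h, y_n + h·k3); y_{n+1} = y_n + (h/6)·(k1 + 2k2 + 2k3 + k4).
s=1.500000, y=1.020000:
  k1 = f(1.500000, 1.020000) = -0.550800
  k2 = f(1.615000, 0.956658) = -0.556201
  k3 = f(1.615000, 0.956037) = -0.555840
  k4 = f(1.730000, 0.892157) = -0.555635
  y ← 1.020000 + (0.23/6)·(k1 + 2k2 + 2k3 + k4) = 0.892330
s=1.730000, y=0.892330:
  k1 = f(1.730000, 0.892330) = -0.555743
  k2 = f(1.845000, 0.828420) = -0.550236
  k3 = f(1.845000, 0.829053) = -0.550657
  k4 = f(1.960000, 0.765679) = -0.540263
  y ← 0.892330 + (0.23/6)·(k1 + 2k2 + 2k3 + k4) = 0.765915
y(1.96) ≈ 0.7659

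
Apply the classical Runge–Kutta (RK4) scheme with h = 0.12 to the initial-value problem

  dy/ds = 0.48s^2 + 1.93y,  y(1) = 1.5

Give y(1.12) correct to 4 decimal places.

1.9635

RK4: k1 = f(s_n, y_n); k2 = f(s_n + h/2, y_n + (h/2)·k1); k3 = f(s_n + h/2, y_n + (h/2)·k2); k4 = f(s_n + h, y_n + h·k3); y_{n+1} = y_n + (h/6)·(k1 + 2k2 + 2k3 + k4).
s=1.000000, y=1.500000:
  k1 = f(1.000000, 1.500000) = 3.375000
  k2 = f(1.060000, 1.702500) = 3.825153
  k3 = f(1.060000, 1.729509) = 3.877281
  k4 = f(1.120000, 1.965274) = 4.395090
  y ← 1.500000 + (0.12/6)·(k1 + 2k2 + 2k3 + k4) = 1.963499
y(1.12) ≈ 1.9635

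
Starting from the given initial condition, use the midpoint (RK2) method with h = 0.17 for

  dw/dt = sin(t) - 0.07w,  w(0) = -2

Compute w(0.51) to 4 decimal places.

Midpoint: k1 = f(t_n, w_n); k2 = f(t_n + h/2, w_n + (h/2)·k1); w_{n+1} = w_n + h·k2.
t=0.000000, w=-2.000000:
  k1 = f(0.000000, -2.000000) = 0.140000
  k2 = f(0.085000, -1.988100) = 0.224065
  w ← -2.000000 + 0.17·0.224065 = -1.961909
t=0.170000, w=-1.961909:
  k1 = f(0.170000, -1.961909) = 0.306516
  k2 = f(0.255000, -1.935855) = 0.387755
  w ← -1.961909 + 0.17·0.387755 = -1.895991
t=0.340000, w=-1.895991:
  k1 = f(0.340000, -1.895991) = 0.466206
  k2 = f(0.425000, -1.856363) = 0.542266
  w ← -1.895991 + 0.17·0.542266 = -1.803805
w(0.51) ≈ -1.8038

-1.8038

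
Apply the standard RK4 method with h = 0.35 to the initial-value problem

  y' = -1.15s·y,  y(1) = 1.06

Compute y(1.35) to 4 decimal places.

RK4: k1 = f(s_n, y_n); k2 = f(s_n + h/2, y_n + (h/2)·k1); k3 = f(s_n + h/2, y_n + (h/2)·k2); k4 = f(s_n + h, y_n + h·k3); y_{n+1} = y_n + (h/6)·(k1 + 2k2 + 2k3 + k4).
s=1.000000, y=1.060000:
  k1 = f(1.000000, 1.060000) = -1.219000
  k2 = f(1.175000, 0.846675) = -1.144070
  k3 = f(1.175000, 0.859788) = -1.161788
  k4 = f(1.350000, 0.653374) = -1.014363
  y ← 1.060000 + (0.35/6)·(k1 + 2k2 + 2k3 + k4) = 0.660704
y(1.35) ≈ 0.6607

0.6607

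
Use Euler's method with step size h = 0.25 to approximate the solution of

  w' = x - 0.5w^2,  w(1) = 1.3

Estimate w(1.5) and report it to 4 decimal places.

1.4272

Euler: w_{n+1} = w_n + h·f(x_n, w_n).
x=1.000000, w=1.300000: f=0.155000 → w ← 1.300000 + 0.25·0.155000 = 1.338750
x=1.250000, w=1.338750: f=0.353874 → w ← 1.338750 + 0.25·0.353874 = 1.427219
w(1.5) ≈ 1.4272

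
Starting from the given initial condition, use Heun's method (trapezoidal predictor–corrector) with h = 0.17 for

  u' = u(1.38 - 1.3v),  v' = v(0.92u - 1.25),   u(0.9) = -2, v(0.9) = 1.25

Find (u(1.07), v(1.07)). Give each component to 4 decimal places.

Heun on (u,v): k1 = f(x_n, state_n); k2 = f(x_n + h, state_n + h·k1); state_{n+1} = state_n + (h/2)·(k1 + k2).
0.900000: (-2.000000, 1.250000)
  k1 = (0.490000, -3.862500)
  predictor → (-1.916700, 0.593375)
  k2 = (-1.166528, -1.788055)
  → (-2.057505, 0.769703)
(u(1.07), v(1.07)) ≈ (-2.0575, 0.7697)

-2.0575, 0.7697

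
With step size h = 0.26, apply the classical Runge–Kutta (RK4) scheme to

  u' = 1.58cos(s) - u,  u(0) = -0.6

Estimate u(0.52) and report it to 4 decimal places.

RK4: k1 = f(s_n, u_n); k2 = f(s_n + h/2, u_n + (h/2)·k1); k3 = f(s_n + h/2, u_n + (h/2)·k2); k4 = f(s_n + h, u_n + h·k3); u_{n+1} = u_n + (h/6)·(k1 + 2k2 + 2k3 + k4).
s=0.000000, u=-0.600000:
  k1 = f(0.000000, -0.600000) = 2.180000
  k2 = f(0.130000, -0.316600) = 1.883268
  k3 = f(0.130000, -0.355175) = 1.921843
  k4 = f(0.260000, -0.100321) = 1.627217
  u ← -0.600000 + (0.26/6)·(k1 + 2k2 + 2k3 + k4) = -0.105244
s=0.260000, u=-0.105244:
  k1 = f(0.260000, -0.105244) = 1.632140
  k2 = f(0.390000, 0.106934) = 1.354422
  k3 = f(0.390000, 0.070831) = 1.390526
  k4 = f(0.520000, 0.256292) = 1.114862
  u ← -0.105244 + (0.26/6)·(k1 + 2k2 + 2k3 + k4) = 0.251688
u(0.52) ≈ 0.2517

0.2517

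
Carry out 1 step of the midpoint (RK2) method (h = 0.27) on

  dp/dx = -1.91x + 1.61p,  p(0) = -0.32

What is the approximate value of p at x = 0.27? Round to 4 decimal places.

-0.5590

Midpoint: k1 = f(x_n, p_n); k2 = f(x_n + h/2, p_n + (h/2)·k1); p_{n+1} = p_n + h·k2.
x=0.000000, p=-0.320000:
  k1 = f(0.000000, -0.320000) = -0.515200
  k2 = f(0.135000, -0.389552) = -0.885029
  p ← -0.320000 + 0.27·(-0.885029) = -0.558958
p(0.27) ≈ -0.5590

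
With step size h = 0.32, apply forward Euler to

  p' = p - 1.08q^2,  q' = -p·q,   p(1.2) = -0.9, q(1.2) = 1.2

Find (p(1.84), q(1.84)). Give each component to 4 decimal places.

Euler on (p,q): p_{n+1} = p_n + h·p', q_{n+1} = q_n + h·q'.
1.200000: (-0.900000, 1.200000); f=(-2.455200, 1.080000) → (-1.685664, 1.545600)
1.520000: (-1.685664, 1.545600); f=(-4.265654, 2.605362) → (-3.050673, 2.379316)
(p(1.84), q(1.84)) ≈ (-3.0507, 2.3793)

-3.0507, 2.3793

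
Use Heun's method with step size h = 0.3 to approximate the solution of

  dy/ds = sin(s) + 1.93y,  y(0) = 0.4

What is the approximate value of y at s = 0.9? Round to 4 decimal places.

2.7880

Heun: k1 = f(s_n, y_n); k2 = f(s_n + h, y_n + h·k1); y_{n+1} = y_n + (h/2)·(k1 + k2).
s=0.000000, y=0.400000:
  k1 = f(0.000000, 0.400000) = 0.772000
  k2 = f(0.300000, 0.631600) = 1.514508
  y ← 0.400000 + (0.3/2)·(0.772000 + 1.514508) = 0.742976
s=0.300000, y=0.742976:
  k1 = f(0.300000, 0.742976) = 1.729464
  k2 = f(0.600000, 1.261816) = 2.999946
  y ← 0.742976 + (0.3/2)·(1.729464 + 2.999946) = 1.452388
s=0.600000, y=1.452388:
  k1 = f(0.600000, 1.452388) = 3.367751
  k2 = f(0.900000, 2.462713) = 5.536363
  y ← 1.452388 + (0.3/2)·(3.367751 + 5.536363) = 2.788005
y(0.9) ≈ 2.7880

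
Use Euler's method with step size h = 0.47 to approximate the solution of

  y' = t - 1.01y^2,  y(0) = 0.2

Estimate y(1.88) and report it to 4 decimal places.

1.1478

Euler: y_{n+1} = y_n + h·f(t_n, y_n).
t=0.000000, y=0.200000: f=-0.040400 → y ← 0.200000 + 0.47·(-0.040400) = 0.181012
t=0.470000, y=0.181012: f=0.436907 → y ← 0.181012 + 0.47·0.436907 = 0.386358
t=0.940000, y=0.386358: f=0.789235 → y ← 0.386358 + 0.47·0.789235 = 0.757299
t=1.410000, y=0.757299: f=0.830764 → y ← 0.757299 + 0.47·0.830764 = 1.147758
y(1.88) ≈ 1.1478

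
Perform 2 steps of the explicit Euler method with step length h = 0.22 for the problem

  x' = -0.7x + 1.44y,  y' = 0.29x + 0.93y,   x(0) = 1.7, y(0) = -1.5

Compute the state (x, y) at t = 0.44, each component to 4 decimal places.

0.2766, -1.9845

Euler on (x,y): x_{n+1} = x_n + h·x', y_{n+1} = y_n + h·y'.
0.000000: (1.700000, -1.500000); f=(-3.350000, -0.902000) → (0.963000, -1.698440)
0.220000: (0.963000, -1.698440); f=(-3.119854, -1.300279) → (0.276632, -1.984501)
(x(0.44), y(0.44)) ≈ (0.2766, -1.9845)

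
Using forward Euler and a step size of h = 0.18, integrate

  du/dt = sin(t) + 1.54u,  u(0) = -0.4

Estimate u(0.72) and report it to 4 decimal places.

Euler: u_{n+1} = u_n + h·f(t_n, u_n).
t=0.000000, u=-0.400000: f=-0.616000 → u ← -0.400000 + 0.18·(-0.616000) = -0.510880
t=0.180000, u=-0.510880: f=-0.607726 → u ← -0.510880 + 0.18·(-0.607726) = -0.620271
t=0.360000, u=-0.620271: f=-0.602943 → u ← -0.620271 + 0.18·(-0.602943) = -0.728800
t=0.540000, u=-0.728800: f=-0.608216 → u ← -0.728800 + 0.18·(-0.608216) = -0.838279
u(0.72) ≈ -0.8383

-0.8383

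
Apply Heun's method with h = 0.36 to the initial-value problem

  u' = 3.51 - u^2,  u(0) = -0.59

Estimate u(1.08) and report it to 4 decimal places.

Heun: k1 = f(x_n, u_n); k2 = f(x_n + h, u_n + h·k1); u_{n+1} = u_n + (h/2)·(k1 + k2).
x=0.000000, u=-0.590000:
  k1 = f(0.000000, -0.590000) = 3.161900
  k2 = f(0.360000, 0.548284) = 3.209385
  u ← -0.590000 + (0.36/2)·(3.161900 + 3.209385) = 0.556831
x=0.360000, u=0.556831:
  k1 = f(0.360000, 0.556831) = 3.199939
  k2 = f(0.720000, 1.708809) = 0.589971
  u ← 0.556831 + (0.36/2)·(3.199939 + 0.589971) = 1.239015
x=0.720000, u=1.239015:
  k1 = f(0.720000, 1.239015) = 1.974842
  k2 = f(1.080000, 1.949958) = -0.292336
  u ← 1.239015 + (0.36/2)·(1.974842 + (-0.292336)) = 1.541866
u(1.08) ≈ 1.5419

1.5419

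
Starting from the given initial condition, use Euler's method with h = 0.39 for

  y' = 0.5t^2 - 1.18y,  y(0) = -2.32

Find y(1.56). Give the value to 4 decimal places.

0.1426

Euler: y_{n+1} = y_n + h·f(t_n, y_n).
t=0.000000, y=-2.320000: f=2.737600 → y ← -2.320000 + 0.39·2.737600 = -1.252336
t=0.390000, y=-1.252336: f=1.553806 → y ← -1.252336 + 0.39·1.553806 = -0.646351
t=0.780000, y=-0.646351: f=1.066895 → y ← -0.646351 + 0.39·1.066895 = -0.230263
t=1.170000, y=-0.230263: f=0.956160 → y ← -0.230263 + 0.39·0.956160 = 0.142640
y(1.56) ≈ 0.1426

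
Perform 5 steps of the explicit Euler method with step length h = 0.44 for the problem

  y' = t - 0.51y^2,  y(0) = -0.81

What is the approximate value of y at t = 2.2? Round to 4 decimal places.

0.3933

Euler: y_{n+1} = y_n + h·f(t_n, y_n).
t=0.000000, y=-0.810000: f=-0.334611 → y ← -0.810000 + 0.44·(-0.334611) = -0.957229
t=0.440000, y=-0.957229: f=-0.027306 → y ← -0.957229 + 0.44·(-0.027306) = -0.969244
t=0.880000, y=-0.969244: f=0.400889 → y ← -0.969244 + 0.44·0.400889 = -0.792852
t=1.320000, y=-0.792852: f=0.999406 → y ← -0.792852 + 0.44·0.999406 = -0.353114
t=1.760000, y=-0.353114: f=1.696408 → y ← -0.353114 + 0.44·1.696408 = 0.393306
y(2.2) ≈ 0.3933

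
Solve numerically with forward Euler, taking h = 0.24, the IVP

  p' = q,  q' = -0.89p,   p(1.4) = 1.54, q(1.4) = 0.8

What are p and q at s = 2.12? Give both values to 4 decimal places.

1.8693, -0.2930

Euler on (p,q): p_{n+1} = p_n + h·p', q_{n+1} = q_n + h·q'.
1.400000: (1.540000, 0.800000); f=(0.800000, -1.370600) → (1.732000, 0.471056)
1.640000: (1.732000, 0.471056); f=(0.471056, -1.541480) → (1.845053, 0.101101)
1.880000: (1.845053, 0.101101); f=(0.101101, -1.642098) → (1.869318, -0.293003)
(p(2.12), q(2.12)) ≈ (1.8693, -0.2930)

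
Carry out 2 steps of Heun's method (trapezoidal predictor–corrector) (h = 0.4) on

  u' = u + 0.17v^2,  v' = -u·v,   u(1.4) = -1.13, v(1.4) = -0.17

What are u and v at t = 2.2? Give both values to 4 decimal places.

-2.4584, -0.6047

Heun on (u,v): k1 = f(t_n, state_n); k2 = f(t_n + h, state_n + h·k1); state_{n+1} = state_n + (h/2)·(k1 + k2).
1.400000: (-1.130000, -0.170000)
  k1 = (-1.125087, -0.192100)
  predictor → (-1.580035, -0.246840)
  k2 = (-1.569677, -0.390016)
  → (-1.668953, -0.286423)
1.800000: (-1.668953, -0.286423)
  k1 = (-1.655006, -0.478027)
  predictor → (-2.330955, -0.477634)
  k2 = (-2.292172, -1.113343)
  → (-2.458388, -0.604697)
(u(2.2), v(2.2)) ≈ (-2.4584, -0.6047)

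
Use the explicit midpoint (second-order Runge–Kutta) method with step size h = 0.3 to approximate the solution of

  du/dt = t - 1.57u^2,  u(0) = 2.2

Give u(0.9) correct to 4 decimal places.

Midpoint: k1 = f(t_n, u_n); k2 = f(t_n + h/2, u_n + (h/2)·k1); u_{n+1} = u_n + h·k2.
t=0.000000, u=2.200000:
  k1 = f(0.000000, 2.200000) = -7.598800
  k2 = f(0.150000, 1.060180) = -1.614651
  u ← 2.200000 + 0.3·(-1.614651) = 1.715605
t=0.300000, u=1.715605:
  k1 = f(0.300000, 1.715605) = -4.320980
  k2 = f(0.450000, 1.067458) = -1.338961
  u ← 1.715605 + 0.3·(-1.338961) = 1.313916
t=0.600000, u=1.313916:
  k1 = f(0.600000, 1.313916) = -2.110410
  k2 = f(0.750000, 0.997355) = -0.811705
  u ← 1.313916 + 0.3·(-0.811705) = 1.070405
u(0.9) ≈ 1.0704

1.0704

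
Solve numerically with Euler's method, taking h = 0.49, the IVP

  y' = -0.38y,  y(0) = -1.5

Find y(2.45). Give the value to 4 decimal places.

-0.5354

Euler: y_{n+1} = y_n + h·f(t_n, y_n).
t=0.000000, y=-1.500000: f=0.570000 → y ← -1.500000 + 0.49·0.570000 = -1.220700
t=0.490000, y=-1.220700: f=0.463866 → y ← -1.220700 + 0.49·0.463866 = -0.993406
t=0.980000, y=-0.993406: f=0.377494 → y ← -0.993406 + 0.49·0.377494 = -0.808434
t=1.470000, y=-0.808434: f=0.307205 → y ← -0.808434 + 0.49·0.307205 = -0.657903
t=1.960000, y=-0.657903: f=0.250003 → y ← -0.657903 + 0.49·0.250003 = -0.535402
y(2.45) ≈ -0.5354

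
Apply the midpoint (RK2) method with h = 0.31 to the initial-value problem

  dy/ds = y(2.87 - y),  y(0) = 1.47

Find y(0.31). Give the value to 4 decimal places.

2.0695

Midpoint: k1 = f(s_n, y_n); k2 = f(s_n + h/2, y_n + (h/2)·k1); y_{n+1} = y_n + h·k2.
s=0.000000, y=1.470000:
  k1 = f(0.000000, 1.470000) = 2.058000
  k2 = f(0.155000, 1.788990) = 1.933916
  y ← 1.470000 + 0.31·1.933916 = 2.069514
y(0.31) ≈ 2.0695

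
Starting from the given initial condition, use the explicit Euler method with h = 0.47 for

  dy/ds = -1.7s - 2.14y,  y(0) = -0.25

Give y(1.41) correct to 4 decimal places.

Euler: y_{n+1} = y_n + h·f(s_n, y_n).
s=0.000000, y=-0.250000: f=0.535000 → y ← -0.250000 + 0.47·0.535000 = 0.001450
s=0.470000, y=0.001450: f=-0.802103 → y ← 0.001450 + 0.47·(-0.802103) = -0.375538
s=0.940000, y=-0.375538: f=-0.794348 → y ← -0.375538 + 0.47·(-0.794348) = -0.748882
y(1.41) ≈ -0.7489

-0.7489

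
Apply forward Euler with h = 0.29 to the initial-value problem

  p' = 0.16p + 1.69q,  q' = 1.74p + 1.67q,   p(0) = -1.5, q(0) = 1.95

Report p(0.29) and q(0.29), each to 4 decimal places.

Euler on (p,q): p_{n+1} = p_n + h·p', q_{n+1} = q_n + h·q'.
0.000000: (-1.500000, 1.950000); f=(3.055500, 0.646500) → (-0.613905, 2.137485)
(p(0.29), q(0.29)) ≈ (-0.6139, 2.1375)

-0.6139, 2.1375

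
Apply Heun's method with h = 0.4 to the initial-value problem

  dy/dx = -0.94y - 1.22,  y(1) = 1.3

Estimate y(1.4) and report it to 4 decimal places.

0.5068

Heun: k1 = f(x_n, y_n); k2 = f(x_n + h, y_n + h·k1); y_{n+1} = y_n + (h/2)·(k1 + k2).
x=1.000000, y=1.300000:
  k1 = f(1.000000, 1.300000) = -2.442000
  k2 = f(1.400000, 0.323200) = -1.523808
  y ← 1.300000 + (0.4/2)·(-2.442000 + (-1.523808)) = 0.506838
y(1.4) ≈ 0.5068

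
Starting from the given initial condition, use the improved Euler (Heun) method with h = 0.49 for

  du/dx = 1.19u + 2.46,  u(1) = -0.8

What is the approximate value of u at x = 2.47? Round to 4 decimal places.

4.7605

Heun: k1 = f(x_n, u_n); k2 = f(x_n + h, u_n + h·k1); u_{n+1} = u_n + (h/2)·(k1 + k2).
x=1.000000, u=-0.800000:
  k1 = f(1.000000, -0.800000) = 1.508000
  k2 = f(1.490000, -0.061080) = 2.387315
  u ← -0.800000 + (0.49/2)·(1.508000 + 2.387315) = 0.154352
x=1.490000, u=0.154352:
  k1 = f(1.490000, 0.154352) = 2.643679
  k2 = f(1.980000, 1.449755) = 4.185208
  u ← 0.154352 + (0.49/2)·(2.643679 + 4.185208) = 1.827430
x=1.980000, u=1.827430:
  k1 = f(1.980000, 1.827430) = 4.634641
  k2 = f(2.470000, 4.098404) = 7.337100
  u ← 1.827430 + (0.49/2)·(4.634641 + 7.337100) = 4.760506
u(2.47) ≈ 4.7605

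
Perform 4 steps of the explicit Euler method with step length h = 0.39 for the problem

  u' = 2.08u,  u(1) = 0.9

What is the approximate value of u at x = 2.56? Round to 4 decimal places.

9.6852

Euler: u_{n+1} = u_n + h·f(x_n, u_n).
x=1.000000, u=0.900000: f=1.872000 → u ← 0.900000 + 0.39·1.872000 = 1.630080
x=1.390000, u=1.630080: f=3.390566 → u ← 1.630080 + 0.39·3.390566 = 2.952401
x=1.780000, u=2.952401: f=6.140994 → u ← 2.952401 + 0.39·6.140994 = 5.347389
x=2.170000, u=5.347389: f=11.122568 → u ← 5.347389 + 0.39·11.122568 = 9.685190
u(2.56) ≈ 9.6852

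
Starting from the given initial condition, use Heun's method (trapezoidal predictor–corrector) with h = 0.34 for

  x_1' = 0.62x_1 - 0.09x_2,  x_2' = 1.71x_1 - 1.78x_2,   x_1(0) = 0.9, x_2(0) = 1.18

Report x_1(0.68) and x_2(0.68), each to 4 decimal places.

Heun on (x_1,x_2): k1 = f(t_n, state_n); k2 = f(t_n + h, state_n + h·k1); state_{n+1} = state_n + (h/2)·(k1 + k2).
0.000000: (0.900000, 1.180000)
  k1 = (0.451800, -0.561400)
  predictor → (1.053612, 0.989124)
  k2 = (0.564218, 0.041036)
  → (1.072723, 1.091538)
0.340000: (1.072723, 1.091538)
  k1 = (0.566850, -0.108581)
  predictor → (1.265452, 1.054620)
  k2 = (0.689664, 0.286699)
  → (1.286331, 1.121818)
(x_1(0.68), x_2(0.68)) ≈ (1.2863, 1.1218)

1.2863, 1.1218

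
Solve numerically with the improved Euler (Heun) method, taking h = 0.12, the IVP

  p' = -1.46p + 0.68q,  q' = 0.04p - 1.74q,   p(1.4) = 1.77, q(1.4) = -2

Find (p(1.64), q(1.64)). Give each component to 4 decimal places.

Heun on (p,q): k1 = f(t_n, state_n); k2 = f(t_n + h, state_n + h·k1); state_{n+1} = state_n + (h/2)·(k1 + k2).
1.400000: (1.770000, -2.000000)
  k1 = (-3.944200, 3.550800)
  predictor → (1.296696, -1.573904)
  k2 = (-2.963431, 2.790461)
  → (1.355542, -1.619524)
1.520000: (1.355542, -1.619524)
  k1 = (-3.080368, 2.872194)
  predictor → (0.985898, -1.274861)
  k2 = (-2.306317, 2.257694)
  → (1.032341, -1.311731)
(p(1.64), q(1.64)) ≈ (1.0323, -1.3117)

1.0323, -1.3117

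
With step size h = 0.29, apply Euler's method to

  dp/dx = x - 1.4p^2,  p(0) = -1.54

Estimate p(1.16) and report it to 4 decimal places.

-103.3556

Euler: p_{n+1} = p_n + h·f(x_n, p_n).
x=0.000000, p=-1.540000: f=-3.320240 → p ← -1.540000 + 0.29·(-3.320240) = -2.502870
x=0.290000, p=-2.502870: f=-8.480099 → p ← -2.502870 + 0.29·(-8.480099) = -4.962098
x=0.580000, p=-4.962098: f=-33.891386 → p ← -4.962098 + 0.29·(-33.891386) = -14.790600
x=0.870000, p=-14.790600: f=-305.396600 → p ← -14.790600 + 0.29·(-305.396600) = -103.355614
p(1.16) ≈ -103.3556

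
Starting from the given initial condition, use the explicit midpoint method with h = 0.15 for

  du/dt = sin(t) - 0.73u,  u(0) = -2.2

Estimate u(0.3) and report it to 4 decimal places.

Midpoint: k1 = f(t_n, u_n); k2 = f(t_n + h/2, u_n + (h/2)·k1); u_{n+1} = u_n + h·k2.
t=0.000000, u=-2.200000:
  k1 = f(0.000000, -2.200000) = 1.606000
  k2 = f(0.075000, -2.079550) = 1.593001
  u ← -2.200000 + 0.15·1.593001 = -1.961050
t=0.150000, u=-1.961050:
  k1 = f(0.150000, -1.961050) = 1.581005
  k2 = f(0.225000, -1.842474) = 1.568113
  u ← -1.961050 + 0.15·1.568113 = -1.725833
u(0.3) ≈ -1.7258

-1.7258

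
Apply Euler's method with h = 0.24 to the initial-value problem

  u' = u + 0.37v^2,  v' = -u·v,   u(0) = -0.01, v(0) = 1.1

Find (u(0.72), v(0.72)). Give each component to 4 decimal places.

Euler on (u,v): u_{n+1} = u_n + h·u', v_{n+1} = v_n + h·v'.
0.000000: (-0.010000, 1.100000); f=(0.437700, 0.011000) → (0.095048, 1.102640)
0.240000: (0.095048, 1.102640); f=(0.544900, -0.104804) → (0.225824, 1.077487)
0.480000: (0.225824, 1.077487); f=(0.655386, -0.243322) → (0.383117, 1.019090)
(u(0.72), v(0.72)) ≈ (0.3831, 1.0191)

0.3831, 1.0191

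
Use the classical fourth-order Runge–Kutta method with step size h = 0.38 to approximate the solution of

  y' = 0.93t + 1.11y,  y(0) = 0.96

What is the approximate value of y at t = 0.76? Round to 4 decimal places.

2.5943

RK4: k1 = f(t_n, y_n); k2 = f(t_n + h/2, y_n + (h/2)·k1); k3 = f(t_n + h/2, y_n + (h/2)·k2); k4 = f(t_n + h, y_n + h·k3); y_{n+1} = y_n + (h/6)·(k1 + 2k2 + 2k3 + k4).
t=0.000000, y=0.960000:
  k1 = f(0.000000, 0.960000) = 1.065600
  k2 = f(0.190000, 1.162464) = 1.467035
  k3 = f(0.190000, 1.238737) = 1.551698
  k4 = f(0.380000, 1.549645) = 2.073506
  y ← 0.960000 + (0.38/6)·(k1 + 2k2 + 2k3 + k4) = 1.541183
t=0.380000, y=1.541183:
  k1 = f(0.380000, 1.541183) = 2.064113
  k2 = f(0.570000, 1.933364) = 2.676134
  k3 = f(0.570000, 2.049648) = 2.805210
  k4 = f(0.760000, 2.607163) = 3.600750
  y ← 1.541183 + (0.38/6)·(k1 + 2k2 + 2k3 + k4) = 2.594261
y(0.76) ≈ 2.5943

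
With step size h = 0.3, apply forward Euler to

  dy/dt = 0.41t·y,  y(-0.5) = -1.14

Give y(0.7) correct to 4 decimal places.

-1.1084

Euler: y_{n+1} = y_n + h·f(t_n, y_n).
t=-0.500000, y=-1.140000: f=0.233700 → y ← -1.140000 + 0.3·0.233700 = -1.069890
t=-0.200000, y=-1.069890: f=0.087731 → y ← -1.069890 + 0.3·0.087731 = -1.043571
t=0.100000, y=-1.043571: f=-0.042786 → y ← -1.043571 + 0.3·(-0.042786) = -1.056407
t=0.400000, y=-1.056407: f=-0.173251 → y ← -1.056407 + 0.3·(-0.173251) = -1.108382
y(0.7) ≈ -1.1084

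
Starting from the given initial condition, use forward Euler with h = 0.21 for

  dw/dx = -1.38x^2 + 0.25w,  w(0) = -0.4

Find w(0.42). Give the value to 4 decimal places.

Euler: w_{n+1} = w_n + h·f(x_n, w_n).
x=0.000000, w=-0.400000: f=-0.100000 → w ← -0.400000 + 0.21·(-0.100000) = -0.421000
x=0.210000, w=-0.421000: f=-0.166108 → w ← -0.421000 + 0.21·(-0.166108) = -0.455883
w(0.42) ≈ -0.4559

-0.4559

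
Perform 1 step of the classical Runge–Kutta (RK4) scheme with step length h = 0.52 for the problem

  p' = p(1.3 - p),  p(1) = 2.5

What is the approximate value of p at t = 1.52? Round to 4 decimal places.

1.7110

RK4: k1 = f(t_n, p_n); k2 = f(t_n + h/2, p_n + (h/2)·k1); k3 = f(t_n + h/2, p_n + (h/2)·k2); k4 = f(t_n + h, p_n + h·k3); p_{n+1} = p_n + (h/6)·(k1 + 2k2 + 2k3 + k4).
t=1.000000, p=2.500000:
  k1 = f(1.000000, 2.500000) = -3.000000
  k2 = f(1.260000, 1.720000) = -0.722400
  k3 = f(1.260000, 2.312176) = -2.340329
  k4 = f(1.520000, 1.283029) = 0.021774
  p ← 2.500000 + (0.52/6)·(k1 + 2k2 + 2k3 + k4) = 1.711014
p(1.52) ≈ 1.7110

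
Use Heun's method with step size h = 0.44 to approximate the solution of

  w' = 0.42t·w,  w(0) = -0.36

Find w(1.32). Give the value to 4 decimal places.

Heun: k1 = f(t_n, w_n); k2 = f(t_n + h, w_n + h·k1); w_{n+1} = w_n + (h/2)·(k1 + k2).
t=0.000000, w=-0.360000:
  k1 = f(0.000000, -0.360000) = 0.000000
  k2 = f(0.440000, -0.360000) = -0.066528
  w ← -0.360000 + (0.44/2)·(0.000000 + (-0.066528)) = -0.374636
t=0.440000, w=-0.374636:
  k1 = f(0.440000, -0.374636) = -0.069233
  k2 = f(0.880000, -0.405099) = -0.149724
  w ← -0.374636 + (0.44/2)·(-0.069233 + (-0.149724)) = -0.422807
t=0.880000, w=-0.422807:
  k1 = f(0.880000, -0.422807) = -0.156269
  k2 = f(1.320000, -0.491565) = -0.272524
  w ← -0.422807 + (0.44/2)·(-0.156269 + (-0.272524)) = -0.517141
w(1.32) ≈ -0.5171

-0.5171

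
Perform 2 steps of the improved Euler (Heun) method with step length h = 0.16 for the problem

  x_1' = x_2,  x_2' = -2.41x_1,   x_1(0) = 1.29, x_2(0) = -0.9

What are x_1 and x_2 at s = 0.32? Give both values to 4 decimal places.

0.8529, -1.7540

Heun on (x_1,x_2): k1 = f(s_n, state_n); k2 = f(s_n + h, state_n + h·k1); state_{n+1} = state_n + (h/2)·(k1 + k2).
0.000000: (1.290000, -0.900000)
  k1 = (-0.900000, -3.108900)
  predictor → (1.146000, -1.397424)
  k2 = (-1.397424, -2.761860)
  → (1.106206, -1.369661)
0.160000: (1.106206, -1.369661)
  k1 = (-1.369661, -2.665957)
  predictor → (0.887060, -1.796214)
  k2 = (-1.796214, -2.137815)
  → (0.852936, -1.753963)
(x_1(0.32), x_2(0.32)) ≈ (0.8529, -1.7540)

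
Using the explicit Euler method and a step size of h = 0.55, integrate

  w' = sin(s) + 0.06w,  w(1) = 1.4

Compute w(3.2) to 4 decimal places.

3.4411

Euler: w_{n+1} = w_n + h·f(s_n, w_n).
s=1.000000, w=1.400000: f=0.925471 → w ← 1.400000 + 0.55·0.925471 = 1.909009
s=1.550000, w=1.909009: f=1.114324 → w ← 1.909009 + 0.55·1.114324 = 2.521887
s=2.100000, w=2.521887: f=1.014523 → w ← 2.521887 + 0.55·1.014523 = 3.079875
s=2.650000, w=3.079875: f=0.656823 → w ← 3.079875 + 0.55·0.656823 = 3.441128
w(3.2) ≈ 3.4411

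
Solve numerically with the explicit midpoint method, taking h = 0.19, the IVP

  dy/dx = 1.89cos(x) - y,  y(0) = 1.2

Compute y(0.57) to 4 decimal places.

1.4483

Midpoint: k1 = f(x_n, y_n); k2 = f(x_n + h/2, y_n + (h/2)·k1); y_{n+1} = y_n + h·k2.
x=0.000000, y=1.200000:
  k1 = f(0.000000, 1.200000) = 0.690000
  k2 = f(0.095000, 1.265550) = 0.615928
  y ← 1.200000 + 0.19·0.615928 = 1.317026
x=0.190000, y=1.317026:
  k1 = f(0.190000, 1.317026) = 0.538962
  k2 = f(0.285000, 1.368228) = 0.445533
  y ← 1.317026 + 0.19·0.445533 = 1.401678
x=0.380000, y=1.401678:
  k1 = f(0.380000, 1.401678) = 0.353499
  k2 = f(0.475000, 1.435260) = 0.245503
  y ← 1.401678 + 0.19·0.245503 = 1.448323
y(0.57) ≈ 1.4483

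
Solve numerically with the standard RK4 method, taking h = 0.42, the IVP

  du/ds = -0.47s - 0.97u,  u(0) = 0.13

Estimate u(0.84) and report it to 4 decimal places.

-0.0711

RK4: k1 = f(s_n, u_n); k2 = f(s_n + h/2, u_n + (h/2)·k1); k3 = f(s_n + h/2, u_n + (h/2)·k2); k4 = f(s_n + h, u_n + h·k3); u_{n+1} = u_n + (h/6)·(k1 + 2k2 + 2k3 + k4).
s=0.000000, u=0.130000:
  k1 = f(0.000000, 0.130000) = -0.126100
  k2 = f(0.210000, 0.103519) = -0.199113
  k3 = f(0.210000, 0.088186) = -0.184241
  k4 = f(0.420000, 0.052619) = -0.248440
  u ← 0.130000 + (0.42/6)·(k1 + 2k2 + 2k3 + k4) = 0.050113
s=0.420000, u=0.050113:
  k1 = f(0.420000, 0.050113) = -0.246009
  k2 = f(0.630000, -0.001549) = -0.294597
  k3 = f(0.630000, -0.011753) = -0.284700
  k4 = f(0.840000, -0.069461) = -0.327423
  u ← 0.050113 + (0.42/6)·(k1 + 2k2 + 2k3 + k4) = -0.071129
u(0.84) ≈ -0.0711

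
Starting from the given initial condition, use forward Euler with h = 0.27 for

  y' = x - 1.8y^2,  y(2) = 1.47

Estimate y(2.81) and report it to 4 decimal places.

Euler: y_{n+1} = y_n + h·f(x_n, y_n).
x=2.000000, y=1.470000: f=-1.889620 → y ← 1.470000 + 0.27·(-1.889620) = 0.959803
x=2.270000, y=0.959803: f=0.611802 → y ← 0.959803 + 0.27·0.611802 = 1.124989
x=2.540000, y=1.124989: f=0.261919 → y ← 1.124989 + 0.27·0.261919 = 1.195707
y(2.81) ≈ 1.1957

1.1957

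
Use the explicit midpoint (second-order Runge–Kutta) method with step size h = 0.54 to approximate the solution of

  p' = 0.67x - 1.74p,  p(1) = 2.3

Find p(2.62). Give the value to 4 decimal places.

1.0575

Midpoint: k1 = f(x_n, p_n); k2 = f(x_n + h/2, p_n + (h/2)·k1); p_{n+1} = p_n + h·k2.
x=1.000000, p=2.300000:
  k1 = f(1.000000, 2.300000) = -3.332000
  k2 = f(1.270000, 1.400360) = -1.585726
  p ← 2.300000 + 0.54·(-1.585726) = 1.443708
x=1.540000, p=1.443708:
  k1 = f(1.540000, 1.443708) = -1.480251
  k2 = f(1.810000, 1.044040) = -0.603929
  p ← 1.443708 + 0.54·(-0.603929) = 1.117586
x=2.080000, p=1.117586:
  k1 = f(2.080000, 1.117586) = -0.550999
  k2 = f(2.350000, 0.968816) = -0.111240
  p ← 1.117586 + 0.54·(-0.111240) = 1.057516
p(2.62) ≈ 1.0575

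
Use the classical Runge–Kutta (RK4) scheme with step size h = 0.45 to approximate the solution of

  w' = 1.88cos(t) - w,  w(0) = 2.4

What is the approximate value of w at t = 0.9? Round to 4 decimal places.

RK4: k1 = f(t_n, w_n); k2 = f(t_n + h/2, w_n + (h/2)·k1); k3 = f(t_n + h/2, w_n + (h/2)·k2); k4 = f(t_n + h, w_n + h·k3); w_{n+1} = w_n + (h/6)·(k1 + 2k2 + 2k3 + k4).
t=0.000000, w=2.400000:
  k1 = f(0.000000, 2.400000) = -0.520000
  k2 = f(0.225000, 2.283000) = -0.450387
  k3 = f(0.225000, 2.298663) = -0.466050
  k4 = f(0.450000, 2.190278) = -0.497437
  w ← 2.400000 + (0.45/6)·(k1 + 2k2 + 2k3 + k4) = 2.186227
t=0.450000, w=2.186227:
  k1 = f(0.450000, 2.186227) = -0.493386
  k2 = f(0.675000, 2.075215) = -0.607486
  k3 = f(0.675000, 2.049542) = -0.581813
  k4 = f(0.900000, 1.924411) = -0.755784
  w ← 2.186227 + (0.45/6)·(k1 + 2k2 + 2k3 + k4) = 1.914144
w(0.9) ≈ 1.9141

1.9141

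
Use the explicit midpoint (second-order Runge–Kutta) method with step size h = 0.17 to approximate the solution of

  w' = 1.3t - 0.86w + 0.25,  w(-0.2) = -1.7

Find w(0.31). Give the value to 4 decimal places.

-0.9536

Midpoint: k1 = f(t_n, w_n); k2 = f(t_n + h/2, w_n + (h/2)·k1); w_{n+1} = w_n + h·k2.
t=-0.200000, w=-1.700000:
  k1 = f(-0.200000, -1.700000) = 1.452000
  k2 = f(-0.115000, -1.576580) = 1.456359
  w ← -1.700000 + 0.17·1.456359 = -1.452419
t=-0.030000, w=-1.452419:
  k1 = f(-0.030000, -1.452419) = 1.460080
  k2 = f(0.055000, -1.328312) = 1.463848
  w ← -1.452419 + 0.17·1.463848 = -1.203565
t=0.140000, w=-1.203565:
  k1 = f(0.140000, -1.203565) = 1.467066
  k2 = f(0.225000, -1.078864) = 1.470323
  w ← -1.203565 + 0.17·1.470323 = -0.953610
w(0.31) ≈ -0.9536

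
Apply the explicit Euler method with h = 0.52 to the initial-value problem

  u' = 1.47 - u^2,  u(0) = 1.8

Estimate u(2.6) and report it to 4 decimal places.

Euler: u_{n+1} = u_n + h·f(s_n, u_n).
s=0.000000, u=1.800000: f=-1.770000 → u ← 1.800000 + 0.52·(-1.770000) = 0.879600
s=0.520000, u=0.879600: f=0.696304 → u ← 0.879600 + 0.52·0.696304 = 1.241678
s=1.040000, u=1.241678: f=-0.071764 → u ← 1.241678 + 0.52·(-0.071764) = 1.204361
s=1.560000, u=1.204361: f=0.019516 → u ← 1.204361 + 0.52·0.019516 = 1.214509
s=2.080000, u=1.214509: f=-0.005031 → u ← 1.214509 + 0.52·(-0.005031) = 1.211892
u(2.6) ≈ 1.2119

1.2119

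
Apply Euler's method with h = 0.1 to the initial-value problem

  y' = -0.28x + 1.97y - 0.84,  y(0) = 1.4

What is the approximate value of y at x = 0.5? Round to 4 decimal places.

Euler: y_{n+1} = y_n + h·f(x_n, y_n).
x=0.000000, y=1.400000: f=1.918000 → y ← 1.400000 + 0.1·1.918000 = 1.591800
x=0.100000, y=1.591800: f=2.267846 → y ← 1.591800 + 0.1·2.267846 = 1.818585
x=0.200000, y=1.818585: f=2.686612 → y ← 1.818585 + 0.1·2.686612 = 2.087246
x=0.300000, y=2.087246: f=3.187874 → y ← 2.087246 + 0.1·3.187874 = 2.406033
x=0.400000, y=2.406033: f=3.787885 → y ← 2.406033 + 0.1·3.787885 = 2.784822
y(0.5) ≈ 2.7848

2.7848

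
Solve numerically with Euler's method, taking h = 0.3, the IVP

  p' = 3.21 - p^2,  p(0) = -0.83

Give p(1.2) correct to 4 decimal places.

1.7955

Euler: p_{n+1} = p_n + h·f(x_n, p_n).
x=0.000000, p=-0.830000: f=2.521100 → p ← -0.830000 + 0.3·2.521100 = -0.073670
x=0.300000, p=-0.073670: f=3.204573 → p ← -0.073670 + 0.3·3.204573 = 0.887702
x=0.600000, p=0.887702: f=2.421985 → p ← 0.887702 + 0.3·2.421985 = 1.614297
x=0.900000, p=1.614297: f=0.604044 → p ← 1.614297 + 0.3·0.604044 = 1.795511
p(1.2) ≈ 1.7955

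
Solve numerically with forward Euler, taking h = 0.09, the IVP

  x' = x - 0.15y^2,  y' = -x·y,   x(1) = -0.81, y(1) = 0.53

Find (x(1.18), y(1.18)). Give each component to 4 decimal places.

-0.9709, 0.6140

Euler on (x,y): x_{n+1} = x_n + h·x', y_{n+1} = y_n + h·y'.
1.000000: (-0.810000, 0.530000); f=(-0.852135, 0.429300) → (-0.886692, 0.568637)
1.090000: (-0.886692, 0.568637); f=(-0.935194, 0.504206) → (-0.970860, 0.614016)
(x(1.18), y(1.18)) ≈ (-0.9709, 0.6140)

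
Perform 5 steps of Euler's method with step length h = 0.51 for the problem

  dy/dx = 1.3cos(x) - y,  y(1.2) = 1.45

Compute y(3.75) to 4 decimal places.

Euler: y_{n+1} = y_n + h·f(x_n, y_n).
x=1.200000, y=1.450000: f=-0.978935 → y ← 1.450000 + 0.51·(-0.978935) = 0.950743
x=1.710000, y=0.950743: f=-1.131124 → y ← 0.950743 + 0.51·(-1.131124) = 0.373870
x=2.220000, y=0.373870: f=-1.159788 → y ← 0.373870 + 0.51·(-1.159788) = -0.217622
x=2.730000, y=-0.217622: f=-0.973808 → y ← -0.217622 + 0.51·(-0.973808) = -0.714264
x=3.240000, y=-0.714264: f=-0.579446 → y ← -0.714264 + 0.51·(-0.579446) = -1.009782
y(3.75) ≈ -1.0098

-1.0098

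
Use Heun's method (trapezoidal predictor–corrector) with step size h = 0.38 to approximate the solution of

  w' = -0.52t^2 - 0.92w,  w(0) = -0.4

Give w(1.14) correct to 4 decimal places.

Heun: k1 = f(t_n, w_n); k2 = f(t_n + h, w_n + h·k1); w_{n+1} = w_n + (h/2)·(k1 + k2).
t=0.000000, w=-0.400000:
  k1 = f(0.000000, -0.400000) = 0.368000
  k2 = f(0.380000, -0.260160) = 0.164259
  w ← -0.400000 + (0.38/2)·(0.368000 + 0.164259) = -0.298871
t=0.380000, w=-0.298871:
  k1 = f(0.380000, -0.298871) = 0.199873
  k2 = f(0.760000, -0.222919) = -0.095267
  w ← -0.298871 + (0.38/2)·(0.199873 + (-0.095267)) = -0.278996
t=0.760000, w=-0.278996:
  k1 = f(0.760000, -0.278996) = -0.043676
  k2 = f(1.140000, -0.295592) = -0.403847
  w ← -0.278996 + (0.38/2)·(-0.043676 + (-0.403847)) = -0.364025
w(1.14) ≈ -0.3640

-0.3640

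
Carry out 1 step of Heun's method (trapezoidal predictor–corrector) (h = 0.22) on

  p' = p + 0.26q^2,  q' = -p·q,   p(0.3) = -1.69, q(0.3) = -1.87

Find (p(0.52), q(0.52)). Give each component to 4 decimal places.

Heun on (p,q): k1 = f(x_n, state_n); k2 = f(x_n + h, state_n + h·k1); state_{n+1} = state_n + (h/2)·(k1 + k2).
0.300000: (-1.690000, -1.870000)
  k1 = (-0.780806, -3.160300)
  predictor → (-1.861777, -2.565266)
  k2 = (-0.150824, -4.775954)
  → (-1.792479, -2.742988)
(p(0.52), q(0.52)) ≈ (-1.7925, -2.7430)

-1.7925, -2.7430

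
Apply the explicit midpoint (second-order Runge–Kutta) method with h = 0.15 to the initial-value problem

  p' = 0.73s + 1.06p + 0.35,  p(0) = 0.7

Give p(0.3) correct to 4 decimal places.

Midpoint: k1 = f(s_n, p_n); k2 = f(s_n + h/2, p_n + (h/2)·k1); p_{n+1} = p_n + h·k2.
s=0.000000, p=0.700000:
  k1 = f(0.000000, 0.700000) = 1.092000
  k2 = f(0.075000, 0.781900) = 1.233564
  p ← 0.700000 + 0.15·1.233564 = 0.885035
s=0.150000, p=0.885035:
  k1 = f(0.150000, 0.885035) = 1.397637
  k2 = f(0.225000, 0.989857) = 1.563499
  p ← 0.885035 + 0.15·1.563499 = 1.119559
p(0.3) ≈ 1.1196

1.1196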